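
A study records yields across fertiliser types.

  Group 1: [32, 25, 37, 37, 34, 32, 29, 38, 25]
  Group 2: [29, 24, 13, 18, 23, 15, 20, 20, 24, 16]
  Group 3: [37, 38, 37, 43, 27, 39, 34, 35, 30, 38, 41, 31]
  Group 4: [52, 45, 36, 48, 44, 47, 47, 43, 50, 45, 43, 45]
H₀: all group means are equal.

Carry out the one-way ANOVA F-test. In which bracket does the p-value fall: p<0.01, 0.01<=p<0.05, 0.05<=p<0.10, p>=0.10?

p-value bracket: p<0.01

Group means [32.11, 20.20, 35.83, 45.42], grand mean 34.093
SSB = Σnᵢ(x̄ᵢ−x̄)² = 3540.556; SSW = ΣΣ(x−x̄ᵢ)² = 831.072
MSB = 3540.556/3 = 1180.1852; MSW = 831.072/39 = 21.3095
F = MSB/MSW = 55.3829
df = (3, 39)
p-value (upper-tail) = 0.00000
→ bracket: p<0.01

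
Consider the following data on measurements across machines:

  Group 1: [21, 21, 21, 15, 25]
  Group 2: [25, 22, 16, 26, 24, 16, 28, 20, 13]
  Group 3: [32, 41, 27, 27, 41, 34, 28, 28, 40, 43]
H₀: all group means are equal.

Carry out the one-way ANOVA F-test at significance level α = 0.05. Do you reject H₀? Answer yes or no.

Group means [20.60, 21.11, 34.10], grand mean 26.417
SSB = Σnᵢ(x̄ᵢ−x̄)² = 1012.844; SSW = ΣΣ(x−x̄ᵢ)² = 654.989
MSB = 1012.844/2 = 506.4222; MSW = 654.989/21 = 31.1899
F = MSB/MSW = 16.2367
df = (2, 21)
p-value (upper-tail) = 0.00005
At α=0.05: p < α → reject H₀

reject H₀: yes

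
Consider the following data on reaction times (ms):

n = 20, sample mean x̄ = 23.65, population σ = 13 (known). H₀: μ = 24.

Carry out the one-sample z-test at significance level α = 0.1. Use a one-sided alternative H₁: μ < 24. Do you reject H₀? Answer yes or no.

reject H₀: no

SE = σ/√n = 13/√20 = 2.9069
z = (x̄−μ₀)/SE = (23.65−24)/2.9069 = -0.1204
p-value (one-sided, H₁ less) = 0.45208
At α=0.1: p ≥ α → fail to reject H₀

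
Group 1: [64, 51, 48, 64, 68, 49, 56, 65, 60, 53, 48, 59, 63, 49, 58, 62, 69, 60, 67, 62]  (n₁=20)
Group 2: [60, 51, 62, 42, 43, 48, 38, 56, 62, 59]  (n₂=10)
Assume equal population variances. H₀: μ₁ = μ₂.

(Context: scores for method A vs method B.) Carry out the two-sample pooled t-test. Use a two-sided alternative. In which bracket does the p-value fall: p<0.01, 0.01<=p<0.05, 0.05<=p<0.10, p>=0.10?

x̄₁=58.750, s₁=6.950, n₁=20
x̄₂=52.100, s₂=8.962, n₂=10
s_p² = [19·6.950² + 9·8.962²]/28 = 58.5946
SE = √(s_p²·(1/20+1/10)) = 2.9647
t = (58.750−52.100)/2.9647 = 2.2431
df = 28
p-value (two-sided) = 0.03299
→ bracket: 0.01<=p<0.05

p-value bracket: 0.01<=p<0.05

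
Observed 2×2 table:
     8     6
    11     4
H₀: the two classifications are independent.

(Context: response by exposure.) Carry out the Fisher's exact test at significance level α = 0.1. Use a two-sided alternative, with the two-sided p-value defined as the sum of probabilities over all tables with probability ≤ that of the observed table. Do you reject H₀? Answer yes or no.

reject H₀: no

Margins: r₁=14, r₂=15, c₁=19, c₂=10, n=29
p_obs = C(14,8)·C(15,11)/C(29,19); sum pmf over tables with pmf ≤ p_obs
p-value (two-sided) = 0.44973
At α=0.1: p ≥ α → fail to reject H₀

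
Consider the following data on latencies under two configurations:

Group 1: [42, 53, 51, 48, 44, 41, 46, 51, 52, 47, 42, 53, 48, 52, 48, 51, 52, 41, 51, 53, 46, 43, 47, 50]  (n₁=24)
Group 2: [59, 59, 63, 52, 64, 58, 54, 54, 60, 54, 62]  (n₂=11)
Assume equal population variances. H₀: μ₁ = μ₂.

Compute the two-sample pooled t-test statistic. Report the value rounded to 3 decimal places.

test statistic = -6.783

x̄₁=48.000, s₁=4.086, n₁=24
x̄₂=58.091, s₂=4.085, n₂=11
s_p² = [23·4.086² + 10·4.085²]/33 = 16.6942
SE = √(s_p²·(1/24+1/11)) = 1.4877
t = (48.000−58.091)/1.4877 = -6.7829
df = 33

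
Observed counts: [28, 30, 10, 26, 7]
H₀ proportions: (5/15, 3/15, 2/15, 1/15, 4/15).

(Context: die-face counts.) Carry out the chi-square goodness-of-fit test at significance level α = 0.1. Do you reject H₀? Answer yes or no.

reject H₀: yes

n = 101; E_i = n·p_i = [33.67, 20.20, 13.47, 6.73, 26.93]
χ² = (28−33.67)²/33.67 + (30−20.20)²/20.20 + (10−13.47)²/13.47 + (26−6.73)²/6.73 + (7−26.93)²/26.93 = 76.4827
df = 4
p-value (upper-tail) = 0.00000
At α=0.1: p < α → reject H₀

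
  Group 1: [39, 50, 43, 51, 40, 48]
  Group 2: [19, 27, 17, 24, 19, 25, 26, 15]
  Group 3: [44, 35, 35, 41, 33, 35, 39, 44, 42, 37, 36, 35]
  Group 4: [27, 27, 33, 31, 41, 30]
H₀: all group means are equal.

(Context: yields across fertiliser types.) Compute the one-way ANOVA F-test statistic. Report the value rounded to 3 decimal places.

test statistic = 35.951

Group means [45.17, 21.50, 38.00, 31.50], grand mean 34.000
SSB = Σnᵢ(x̄ᵢ−x̄)² = 2227.667; SSW = ΣΣ(x−x̄ᵢ)² = 578.333
MSB = 2227.667/3 = 742.5556; MSW = 578.333/28 = 20.6548
F = MSB/MSW = 35.9508
df = (3, 28)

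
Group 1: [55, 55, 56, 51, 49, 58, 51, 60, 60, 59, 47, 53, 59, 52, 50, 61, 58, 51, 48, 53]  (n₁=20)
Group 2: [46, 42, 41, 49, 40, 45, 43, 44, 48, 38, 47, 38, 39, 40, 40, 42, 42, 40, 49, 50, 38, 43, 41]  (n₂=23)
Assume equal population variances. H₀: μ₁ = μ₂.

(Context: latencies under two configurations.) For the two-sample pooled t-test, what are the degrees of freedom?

df = n₁ + n₂ − 2 = 20 + 23 − 2 = 41

degrees of freedom = 41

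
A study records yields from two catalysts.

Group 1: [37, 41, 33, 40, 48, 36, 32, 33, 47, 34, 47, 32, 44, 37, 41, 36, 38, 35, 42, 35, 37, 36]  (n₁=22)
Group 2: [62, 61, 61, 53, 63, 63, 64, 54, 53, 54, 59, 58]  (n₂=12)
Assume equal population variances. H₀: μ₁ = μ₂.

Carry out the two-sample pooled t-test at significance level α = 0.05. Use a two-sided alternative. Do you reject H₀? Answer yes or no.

x̄₁=38.227, s₁=4.908, n₁=22
x̄₂=58.750, s₂=4.224, n₂=12
s_p² = [21·4.908² + 11·4.224²]/32 = 21.9411
SE = √(s_p²·(1/22+1/12)) = 1.6810
t = (38.227−58.750)/1.6810 = -12.2087
df = 32
p-value (two-sided) = 0.00000
At α=0.05: p < α → reject H₀

reject H₀: yes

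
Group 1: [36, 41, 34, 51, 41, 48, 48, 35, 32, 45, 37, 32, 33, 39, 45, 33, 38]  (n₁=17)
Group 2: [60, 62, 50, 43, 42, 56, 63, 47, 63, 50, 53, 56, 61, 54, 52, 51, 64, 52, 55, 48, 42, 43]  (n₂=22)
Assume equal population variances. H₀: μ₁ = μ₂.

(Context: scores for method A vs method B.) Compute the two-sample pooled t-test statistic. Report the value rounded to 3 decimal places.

test statistic = -6.330

x̄₁=39.294, s₁=6.172, n₁=17
x̄₂=53.045, s₂=7.121, n₂=22
s_p² = [16·6.172² + 21·7.121²]/37 = 45.2563
SE = √(s_p²·(1/17+1/22)) = 2.1724
t = (39.294−53.045)/2.1724 = -6.3301
df = 37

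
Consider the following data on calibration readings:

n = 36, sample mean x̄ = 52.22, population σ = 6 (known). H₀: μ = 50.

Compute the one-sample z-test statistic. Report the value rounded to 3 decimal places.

test statistic = 2.220

SE = σ/√n = 6/√36 = 1.0000
z = (x̄−μ₀)/SE = (52.22−50)/1.0000 = 2.2200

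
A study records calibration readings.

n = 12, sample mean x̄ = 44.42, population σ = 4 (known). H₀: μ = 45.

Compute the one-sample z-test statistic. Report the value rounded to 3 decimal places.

SE = σ/√n = 4/√12 = 1.1547
z = (x̄−μ₀)/SE = (44.42−45)/1.1547 = -0.5023

test statistic = -0.502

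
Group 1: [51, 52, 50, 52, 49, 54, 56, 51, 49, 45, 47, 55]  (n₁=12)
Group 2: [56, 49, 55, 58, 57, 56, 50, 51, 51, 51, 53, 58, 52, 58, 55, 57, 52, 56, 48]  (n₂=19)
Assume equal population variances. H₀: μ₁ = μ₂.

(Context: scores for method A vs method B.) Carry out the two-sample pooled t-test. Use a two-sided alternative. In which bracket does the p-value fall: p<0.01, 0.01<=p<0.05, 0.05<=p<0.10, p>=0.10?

x̄₁=50.917, s₁=3.204, n₁=12
x̄₂=53.842, s₂=3.270, n₂=19
s_p² = [11·3.204² + 18·3.270²]/29 = 10.5325
SE = √(s_p²·(1/12+1/19)) = 1.1967
t = (50.917−53.842)/1.1967 = -2.4446
df = 29
p-value (two-sided) = 0.02081
→ bracket: 0.01<=p<0.05

p-value bracket: 0.01<=p<0.05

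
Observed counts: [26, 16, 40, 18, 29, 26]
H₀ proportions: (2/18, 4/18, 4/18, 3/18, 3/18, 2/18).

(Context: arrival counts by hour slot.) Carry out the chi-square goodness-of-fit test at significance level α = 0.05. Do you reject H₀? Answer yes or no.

reject H₀: yes

n = 155; E_i = n·p_i = [17.22, 34.44, 34.44, 25.83, 25.83, 17.22]
χ² = (26−17.22)²/17.22 + (16−34.44)²/34.44 + (40−34.44)²/34.44 + (18−25.83)²/25.83 + (29−25.83)²/25.83 + (26−17.22)²/17.22 = 22.4839
df = 5
p-value (upper-tail) = 0.00042
At α=0.05: p < α → reject H₀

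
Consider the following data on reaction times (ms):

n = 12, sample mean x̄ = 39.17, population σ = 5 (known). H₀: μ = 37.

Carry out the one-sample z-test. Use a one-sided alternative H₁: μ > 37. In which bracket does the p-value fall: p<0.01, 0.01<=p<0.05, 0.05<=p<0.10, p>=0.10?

SE = σ/√n = 5/√12 = 1.4434
z = (x̄−μ₀)/SE = (39.17−37)/1.4434 = 1.5034
p-value (one-sided, H₁ greater) = 0.06637
→ bracket: 0.05<=p<0.10

p-value bracket: 0.05<=p<0.10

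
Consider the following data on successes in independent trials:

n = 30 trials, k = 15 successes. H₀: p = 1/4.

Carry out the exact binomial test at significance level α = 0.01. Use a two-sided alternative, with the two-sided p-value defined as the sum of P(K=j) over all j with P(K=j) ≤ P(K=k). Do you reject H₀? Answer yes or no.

reject H₀: yes

Exact binomial: n=30, k=15, p₀=1/4=0.2500
P(X=j) = C(n,j)·p₀^j·(1−p₀)^(n−j); p = Σ P(X=j) over j with P(X=j) ≤ P(X=15)
p-value (two-sided) = 0.00471
At α=0.01: p < α → reject H₀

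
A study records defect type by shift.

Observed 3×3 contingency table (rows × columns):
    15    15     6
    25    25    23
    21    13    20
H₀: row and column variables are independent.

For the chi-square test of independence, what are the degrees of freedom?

df = (r−1)(c−1) = (3−1)·(3−1) = 4

degrees of freedom = 4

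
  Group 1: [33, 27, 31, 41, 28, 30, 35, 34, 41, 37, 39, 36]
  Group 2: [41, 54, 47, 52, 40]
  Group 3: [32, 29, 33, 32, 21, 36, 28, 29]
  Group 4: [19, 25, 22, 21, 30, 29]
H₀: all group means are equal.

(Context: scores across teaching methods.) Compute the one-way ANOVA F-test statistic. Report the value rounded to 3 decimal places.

test statistic = 20.847

Group means [34.33, 46.80, 30.00, 24.33], grand mean 33.290
SSB = Σnᵢ(x̄ᵢ−x̄)² = 1493.587; SSW = ΣΣ(x−x̄ᵢ)² = 644.800
MSB = 1493.587/3 = 497.8624; MSW = 644.800/27 = 23.8815
F = MSB/MSW = 20.8472
df = (3, 27)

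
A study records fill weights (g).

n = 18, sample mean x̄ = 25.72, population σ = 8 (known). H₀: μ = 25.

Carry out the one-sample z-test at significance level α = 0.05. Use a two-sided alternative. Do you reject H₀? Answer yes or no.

SE = σ/√n = 8/√18 = 1.8856
z = (x̄−μ₀)/SE = (25.72−25)/1.8856 = 0.3818
p-value (two-sided) = 0.70258
At α=0.05: p ≥ α → fail to reject H₀

reject H₀: no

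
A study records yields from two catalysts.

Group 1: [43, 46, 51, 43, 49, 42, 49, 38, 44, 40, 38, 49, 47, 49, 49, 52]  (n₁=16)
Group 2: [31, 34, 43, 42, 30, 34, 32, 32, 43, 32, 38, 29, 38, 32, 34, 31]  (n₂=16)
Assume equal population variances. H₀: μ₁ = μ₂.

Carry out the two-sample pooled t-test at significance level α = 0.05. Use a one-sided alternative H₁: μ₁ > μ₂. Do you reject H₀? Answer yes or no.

reject H₀: yes

x̄₁=45.562, s₁=4.516, n₁=16
x̄₂=34.688, s₂=4.658, n₂=16
s_p² = [15·4.516² + 15·4.658²]/30 = 21.0458
SE = √(s_p²·(1/16+1/16)) = 1.6220
t = (45.562−34.688)/1.6220 = 6.7049
df = 30
p-value (one-sided, H₁ greater) = 0.00000
At α=0.05: p < α → reject H₀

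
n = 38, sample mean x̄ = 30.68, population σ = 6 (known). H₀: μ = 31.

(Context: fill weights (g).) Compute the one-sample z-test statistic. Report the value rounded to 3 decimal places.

SE = σ/√n = 6/√38 = 0.9733
z = (x̄−μ₀)/SE = (30.68−31)/0.9733 = -0.3288

test statistic = -0.329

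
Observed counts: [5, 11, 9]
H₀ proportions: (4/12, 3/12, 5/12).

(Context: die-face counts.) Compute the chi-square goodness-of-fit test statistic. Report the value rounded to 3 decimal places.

n = 25; E_i = n·p_i = [8.33, 6.25, 10.42]
χ² = (5−8.33)²/8.33 + (11−6.25)²/6.25 + (9−10.42)²/10.42 = 5.1360
df = 2

test statistic = 5.136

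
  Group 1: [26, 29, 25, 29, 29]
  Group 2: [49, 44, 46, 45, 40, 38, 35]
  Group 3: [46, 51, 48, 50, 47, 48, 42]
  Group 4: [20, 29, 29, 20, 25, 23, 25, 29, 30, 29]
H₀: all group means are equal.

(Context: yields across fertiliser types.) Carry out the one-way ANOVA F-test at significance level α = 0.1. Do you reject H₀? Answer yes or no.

reject H₀: yes

Group means [27.60, 42.43, 47.43, 25.90], grand mean 35.379
SSB = Σnᵢ(x̄ᵢ−x̄)² = 2565.299; SSW = ΣΣ(x−x̄ᵢ)² = 347.529
MSB = 2565.299/3 = 855.0997; MSW = 347.529/25 = 13.9011
F = MSB/MSW = 61.5129
df = (3, 25)
p-value (upper-tail) = 0.00000
At α=0.1: p < α → reject H₀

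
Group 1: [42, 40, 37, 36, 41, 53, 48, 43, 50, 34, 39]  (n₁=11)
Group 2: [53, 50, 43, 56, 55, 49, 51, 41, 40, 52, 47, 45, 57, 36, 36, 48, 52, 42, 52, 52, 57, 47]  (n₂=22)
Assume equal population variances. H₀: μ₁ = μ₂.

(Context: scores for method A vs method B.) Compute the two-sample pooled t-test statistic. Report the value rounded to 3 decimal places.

test statistic = -2.659

x̄₁=42.091, s₁=6.008, n₁=11
x̄₂=48.227, s₂=6.362, n₂=22
s_p² = [10·6.008² + 21·6.362²]/31 = 39.0572
SE = √(s_p²·(1/11+1/22)) = 2.3078
t = (42.091−48.227)/2.3078 = -2.6590
df = 31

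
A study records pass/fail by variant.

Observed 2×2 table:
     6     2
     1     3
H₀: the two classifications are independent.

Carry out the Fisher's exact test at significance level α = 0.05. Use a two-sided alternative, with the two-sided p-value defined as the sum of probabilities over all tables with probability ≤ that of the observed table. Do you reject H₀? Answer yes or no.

Margins: r₁=8, r₂=4, c₁=7, c₂=5, n=12
p_obs = C(8,6)·C(4,1)/C(12,7); sum pmf over tables with pmf ≤ p_obs
p-value (two-sided) = 0.22222
At α=0.05: p ≥ α → fail to reject H₀

reject H₀: no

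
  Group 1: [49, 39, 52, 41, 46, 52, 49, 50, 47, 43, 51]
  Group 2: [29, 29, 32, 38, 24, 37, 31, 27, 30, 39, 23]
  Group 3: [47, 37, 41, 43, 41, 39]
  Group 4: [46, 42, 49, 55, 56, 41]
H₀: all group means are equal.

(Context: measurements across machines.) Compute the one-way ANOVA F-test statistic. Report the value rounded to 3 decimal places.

Group means [47.18, 30.82, 41.33, 48.17], grand mean 41.029
SSB = Σnᵢ(x̄ᵢ−x̄)² = 1869.531; SSW = ΣΣ(x−x̄ᵢ)² = 749.439
MSB = 1869.531/3 = 623.1771; MSW = 749.439/30 = 24.9813
F = MSB/MSW = 24.9457
df = (3, 30)

test statistic = 24.946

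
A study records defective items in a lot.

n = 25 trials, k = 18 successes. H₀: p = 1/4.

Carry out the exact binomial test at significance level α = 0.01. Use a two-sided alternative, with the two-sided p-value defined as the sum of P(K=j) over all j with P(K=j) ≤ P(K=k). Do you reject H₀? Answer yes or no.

reject H₀: yes

Exact binomial: n=25, k=18, p₀=1/4=0.2500
P(X=j) = C(n,j)·p₀^j·(1−p₀)^(n−j); p = Σ P(X=j) over j with P(X=j) ≤ P(X=18)
p-value (two-sided) = 0.00000
At α=0.01: p < α → reject H₀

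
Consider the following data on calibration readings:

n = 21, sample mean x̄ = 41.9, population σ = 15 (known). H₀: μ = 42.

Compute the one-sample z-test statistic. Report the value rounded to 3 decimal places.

SE = σ/√n = 15/√21 = 3.2733
z = (x̄−μ₀)/SE = (41.9−42)/3.2733 = -0.0306

test statistic = -0.031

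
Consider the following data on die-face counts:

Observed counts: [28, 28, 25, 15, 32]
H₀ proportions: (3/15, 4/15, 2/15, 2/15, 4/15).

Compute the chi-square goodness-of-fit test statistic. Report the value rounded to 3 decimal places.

n = 128; E_i = n·p_i = [25.60, 34.13, 17.07, 17.07, 34.13]
χ² = (28−25.60)²/25.60 + (28−34.13)²/34.13 + (25−17.07)²/17.07 + (15−17.07)²/17.07 + (32−34.13)²/34.13 = 5.3984
df = 4

test statistic = 5.398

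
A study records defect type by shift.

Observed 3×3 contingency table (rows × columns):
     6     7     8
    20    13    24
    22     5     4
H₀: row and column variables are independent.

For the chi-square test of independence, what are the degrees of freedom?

df = (r−1)(c−1) = (3−1)·(3−1) = 4

degrees of freedom = 4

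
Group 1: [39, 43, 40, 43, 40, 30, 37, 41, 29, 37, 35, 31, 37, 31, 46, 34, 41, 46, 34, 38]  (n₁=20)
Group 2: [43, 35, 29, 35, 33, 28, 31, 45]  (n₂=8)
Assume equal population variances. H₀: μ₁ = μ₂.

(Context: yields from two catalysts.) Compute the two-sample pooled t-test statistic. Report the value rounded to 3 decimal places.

test statistic = 1.207

x̄₁=37.600, s₁=5.072, n₁=20
x̄₂=34.875, s₂=6.198, n₂=8
s_p² = [19·5.072² + 7·6.198²]/26 = 29.1413
SE = √(s_p²·(1/20+1/8)) = 2.2583
t = (37.600−34.875)/2.2583 = 1.2067
df = 26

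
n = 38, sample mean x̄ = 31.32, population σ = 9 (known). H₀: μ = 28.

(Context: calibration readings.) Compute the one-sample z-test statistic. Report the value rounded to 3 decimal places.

SE = σ/√n = 9/√38 = 1.4600
z = (x̄−μ₀)/SE = (31.32−28)/1.4600 = 2.2740

test statistic = 2.274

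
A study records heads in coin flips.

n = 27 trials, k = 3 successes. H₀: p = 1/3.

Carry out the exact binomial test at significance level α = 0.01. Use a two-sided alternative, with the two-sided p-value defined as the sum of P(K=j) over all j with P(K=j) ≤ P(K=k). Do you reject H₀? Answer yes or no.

Exact binomial: n=27, k=3, p₀=1/3=0.3333
P(X=j) = C(n,j)·p₀^j·(1−p₀)^(n−j); p = Σ P(X=j) over j with P(X=j) ≤ P(X=3)
p-value (two-sided) = 0.01328
At α=0.01: p ≥ α → fail to reject H₀

reject H₀: no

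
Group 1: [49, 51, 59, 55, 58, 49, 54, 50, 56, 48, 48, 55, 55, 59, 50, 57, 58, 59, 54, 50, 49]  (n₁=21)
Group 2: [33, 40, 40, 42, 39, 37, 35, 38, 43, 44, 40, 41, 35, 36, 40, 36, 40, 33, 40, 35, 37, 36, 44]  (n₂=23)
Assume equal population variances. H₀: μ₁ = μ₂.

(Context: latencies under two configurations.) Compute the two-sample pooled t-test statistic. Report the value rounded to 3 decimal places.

test statistic = 13.711

x̄₁=53.476, s₁=4.008, n₁=21
x̄₂=38.435, s₂=3.259, n₂=23
s_p² = [20·4.008² + 22·3.259²]/42 = 13.2117
SE = √(s_p²·(1/21+1/23)) = 1.0971
t = (53.476−38.435)/1.0971 = 13.7106
df = 42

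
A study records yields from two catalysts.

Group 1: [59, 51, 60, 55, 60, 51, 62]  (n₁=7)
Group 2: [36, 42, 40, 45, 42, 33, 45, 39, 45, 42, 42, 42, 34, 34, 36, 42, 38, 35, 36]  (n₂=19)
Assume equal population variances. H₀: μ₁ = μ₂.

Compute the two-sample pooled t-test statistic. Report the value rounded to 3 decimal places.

x̄₁=56.857, s₁=4.525, n₁=7
x̄₂=39.368, s₂=4.017, n₂=19
s_p² = [6·4.525² + 18·4.017²]/24 = 17.2199
SE = √(s_p²·(1/7+1/19)) = 1.8347
t = (56.857−39.368)/1.8347 = 9.5319
df = 24

test statistic = 9.532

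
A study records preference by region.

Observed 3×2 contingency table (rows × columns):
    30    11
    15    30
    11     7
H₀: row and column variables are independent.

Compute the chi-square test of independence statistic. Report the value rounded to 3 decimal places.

Row totals [41, 45, 18], col totals [56, 48], n=104
χ² = (30−22.08)²/22.08 + (11−18.92)²/18.92 + (15−24.23)²/24.23 + (30−20.77)²/20.77 + (11−9.69)²/9.69 + (7−8.31)²/8.31 = 14.1622
df = 2

test statistic = 14.162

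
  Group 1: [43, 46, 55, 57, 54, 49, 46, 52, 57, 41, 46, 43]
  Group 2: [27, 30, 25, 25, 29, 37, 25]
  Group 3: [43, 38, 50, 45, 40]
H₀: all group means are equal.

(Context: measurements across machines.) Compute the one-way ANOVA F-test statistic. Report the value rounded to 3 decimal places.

test statistic = 36.017

Group means [49.08, 28.29, 43.20], grand mean 41.792
SSB = Σnᵢ(x̄ᵢ−x̄)² = 1924.813; SSW = ΣΣ(x−x̄ᵢ)² = 561.145
MSB = 1924.813/2 = 962.4065; MSW = 561.145/21 = 26.7212
F = MSB/MSW = 36.0166
df = (2, 21)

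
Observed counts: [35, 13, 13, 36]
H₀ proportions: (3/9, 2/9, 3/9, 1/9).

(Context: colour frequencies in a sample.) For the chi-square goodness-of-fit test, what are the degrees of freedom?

degrees of freedom = 3

df = k − 1 = 4 − 1 = 3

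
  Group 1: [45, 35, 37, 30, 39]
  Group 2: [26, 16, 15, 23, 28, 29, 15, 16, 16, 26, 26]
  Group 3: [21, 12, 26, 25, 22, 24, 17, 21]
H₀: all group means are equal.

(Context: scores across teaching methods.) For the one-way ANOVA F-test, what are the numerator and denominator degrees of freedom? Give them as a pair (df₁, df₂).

k = 3 groups, N = 24 total
df = (k−1, N−k) = (3−1, 24−3) = (2, 21)

degrees of freedom = [2, 21]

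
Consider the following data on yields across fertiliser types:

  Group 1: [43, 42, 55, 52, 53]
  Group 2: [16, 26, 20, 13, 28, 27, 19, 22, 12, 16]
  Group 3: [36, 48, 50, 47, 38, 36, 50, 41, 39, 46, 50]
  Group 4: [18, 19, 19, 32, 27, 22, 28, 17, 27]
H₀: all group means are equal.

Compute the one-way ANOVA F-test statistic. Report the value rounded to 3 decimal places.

test statistic = 52.245

Group means [49.00, 19.90, 43.73, 23.22], grand mean 32.400
SSB = Σnᵢ(x̄ᵢ−x̄)² = 5109.763; SSW = ΣΣ(x−x̄ᵢ)² = 1010.637
MSB = 5109.763/3 = 1703.2542; MSW = 1010.637/31 = 32.6012
F = MSB/MSW = 52.2451
df = (3, 31)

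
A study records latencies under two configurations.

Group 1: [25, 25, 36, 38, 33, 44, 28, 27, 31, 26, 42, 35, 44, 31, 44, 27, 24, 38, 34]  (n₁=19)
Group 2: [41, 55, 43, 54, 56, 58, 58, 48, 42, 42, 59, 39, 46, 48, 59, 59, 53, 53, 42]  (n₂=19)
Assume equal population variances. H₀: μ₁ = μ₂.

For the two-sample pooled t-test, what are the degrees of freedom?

df = n₁ + n₂ − 2 = 19 + 19 − 2 = 36

degrees of freedom = 36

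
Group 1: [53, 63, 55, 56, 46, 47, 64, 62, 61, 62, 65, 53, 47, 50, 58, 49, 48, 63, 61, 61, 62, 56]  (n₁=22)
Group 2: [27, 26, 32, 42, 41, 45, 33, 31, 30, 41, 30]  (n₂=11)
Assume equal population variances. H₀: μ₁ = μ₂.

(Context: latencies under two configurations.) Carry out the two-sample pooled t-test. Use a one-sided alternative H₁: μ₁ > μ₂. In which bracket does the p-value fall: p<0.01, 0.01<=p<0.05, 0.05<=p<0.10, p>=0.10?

p-value bracket: p<0.01

x̄₁=56.455, s₁=6.382, n₁=22
x̄₂=34.364, s₂=6.637, n₂=11
s_p² = [21·6.382² + 10·6.637²]/31 = 41.8065
SE = √(s_p²·(1/22+1/11)) = 2.3877
t = (56.455−34.364)/2.3877 = 9.2521
df = 31
p-value (one-sided, H₁ greater) = 0.00000
→ bracket: p<0.01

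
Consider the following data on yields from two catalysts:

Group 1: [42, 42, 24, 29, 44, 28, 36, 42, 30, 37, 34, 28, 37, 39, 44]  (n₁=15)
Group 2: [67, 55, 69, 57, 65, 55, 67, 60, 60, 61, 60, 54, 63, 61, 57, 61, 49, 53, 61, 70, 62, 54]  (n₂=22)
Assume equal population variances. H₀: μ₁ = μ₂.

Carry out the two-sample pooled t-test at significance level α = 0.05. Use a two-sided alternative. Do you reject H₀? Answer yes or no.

x̄₁=35.733, s₁=6.584, n₁=15
x̄₂=60.045, s₂=5.481, n₂=22
s_p² = [14·6.584² + 21·5.481²]/35 = 35.3682
SE = √(s_p²·(1/15+1/22)) = 1.9914
t = (35.733−60.045)/1.9914 = -12.2088
df = 35
p-value (two-sided) = 0.00000
At α=0.05: p < α → reject H₀

reject H₀: yes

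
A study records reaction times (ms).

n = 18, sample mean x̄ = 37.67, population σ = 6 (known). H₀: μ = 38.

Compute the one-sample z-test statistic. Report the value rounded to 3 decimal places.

test statistic = -0.233

SE = σ/√n = 6/√18 = 1.4142
z = (x̄−μ₀)/SE = (37.67−38)/1.4142 = -0.2333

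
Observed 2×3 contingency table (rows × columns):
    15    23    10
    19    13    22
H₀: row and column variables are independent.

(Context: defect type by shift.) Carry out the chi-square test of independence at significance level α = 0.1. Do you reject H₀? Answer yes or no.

reject H₀: yes

Row totals [48, 54], col totals [34, 36, 32], n=102
χ² = (15−16.00)²/16.00 + (23−16.94)²/16.94 + (10−15.06)²/15.06 + (19−18.00)²/18.00 + (13−19.06)²/19.06 + (22−16.94)²/16.94 = 7.4211
df = 2
p-value (upper-tail) = 0.02446
At α=0.1: p < α → reject H₀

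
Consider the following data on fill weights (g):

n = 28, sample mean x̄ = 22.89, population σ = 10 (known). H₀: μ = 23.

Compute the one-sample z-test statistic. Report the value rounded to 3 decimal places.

SE = σ/√n = 10/√28 = 1.8898
z = (x̄−μ₀)/SE = (22.89−23)/1.8898 = -0.0582

test statistic = -0.058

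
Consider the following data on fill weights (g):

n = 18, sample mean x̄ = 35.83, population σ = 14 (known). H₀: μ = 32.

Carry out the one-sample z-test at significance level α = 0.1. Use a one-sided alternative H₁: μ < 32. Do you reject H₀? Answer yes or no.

reject H₀: no

SE = σ/√n = 14/√18 = 3.2998
z = (x̄−μ₀)/SE = (35.83−32)/3.2998 = 1.1607
p-value (one-sided, H₁ less) = 0.87711
At α=0.1: p ≥ α → fail to reject H₀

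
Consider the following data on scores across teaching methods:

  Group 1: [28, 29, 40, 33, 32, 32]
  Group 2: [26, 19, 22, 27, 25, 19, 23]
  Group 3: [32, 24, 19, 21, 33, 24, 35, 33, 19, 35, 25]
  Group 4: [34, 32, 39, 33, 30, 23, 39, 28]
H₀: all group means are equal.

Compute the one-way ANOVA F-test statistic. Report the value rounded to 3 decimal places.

Group means [32.33, 23.00, 27.27, 32.25], grand mean 28.531
SSB = Σnᵢ(x̄ᵢ−x̄)² = 428.954; SSW = ΣΣ(x−x̄ᵢ)² = 765.015
MSB = 428.954/3 = 142.9845; MSW = 765.015/28 = 27.3220
F = MSB/MSW = 5.2333
df = (3, 28)

test statistic = 5.233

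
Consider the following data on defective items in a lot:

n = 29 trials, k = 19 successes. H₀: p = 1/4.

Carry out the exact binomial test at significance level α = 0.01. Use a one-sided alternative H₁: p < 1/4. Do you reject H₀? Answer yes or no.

reject H₀: no

Exact binomial: n=29, k=19, p₀=1/4=0.2500
P(X≤19) from Σ C(n,i)·p₀^i·(1−p₀)^(n−i)
p-value (one-sided, H₁ less) = 1.00000
At α=0.01: p ≥ α → fail to reject H₀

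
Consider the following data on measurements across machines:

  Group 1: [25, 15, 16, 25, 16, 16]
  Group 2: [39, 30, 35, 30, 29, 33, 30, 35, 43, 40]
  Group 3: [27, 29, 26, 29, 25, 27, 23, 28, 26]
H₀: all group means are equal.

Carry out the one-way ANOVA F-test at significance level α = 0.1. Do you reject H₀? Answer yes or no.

Group means [18.83, 34.40, 26.67], grand mean 27.880
SSB = Σnᵢ(x̄ᵢ−x̄)² = 929.407; SSW = ΣΣ(x−x̄ᵢ)² = 361.233
MSB = 929.407/2 = 464.7033; MSW = 361.233/22 = 16.4197
F = MSB/MSW = 28.3016
df = (2, 22)
p-value (upper-tail) = 0.00000
At α=0.1: p < α → reject H₀

reject H₀: yes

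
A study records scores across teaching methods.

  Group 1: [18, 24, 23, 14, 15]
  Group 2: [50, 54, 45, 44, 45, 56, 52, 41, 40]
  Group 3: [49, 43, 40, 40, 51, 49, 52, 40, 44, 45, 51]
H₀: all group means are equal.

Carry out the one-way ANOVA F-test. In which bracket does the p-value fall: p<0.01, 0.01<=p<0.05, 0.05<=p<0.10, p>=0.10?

p-value bracket: p<0.01

Group means [18.80, 47.44, 45.82], grand mean 41.000
SSB = Σnᵢ(x̄ᵢ−x̄)² = 3093.341; SSW = ΣΣ(x−x̄ᵢ)² = 572.659
MSB = 3093.341/2 = 1546.6707; MSW = 572.659/22 = 26.0299
F = MSB/MSW = 59.4189
df = (2, 22)
p-value (upper-tail) = 0.00000
→ bracket: p<0.01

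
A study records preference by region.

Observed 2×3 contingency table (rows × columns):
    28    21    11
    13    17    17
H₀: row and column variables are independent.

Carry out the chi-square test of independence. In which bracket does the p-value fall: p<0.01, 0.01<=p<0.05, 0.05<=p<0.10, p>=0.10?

Row totals [60, 47], col totals [41, 38, 28], n=107
χ² = (28−22.99)²/22.99 + (21−21.31)²/21.31 + (11−15.70)²/15.70 + (13−18.01)²/18.01 + (17−16.69)²/16.69 + (17−12.30)²/12.30 = 5.6993
df = 2
p-value (upper-tail) = 0.05787
→ bracket: 0.05<=p<0.10

p-value bracket: 0.05<=p<0.10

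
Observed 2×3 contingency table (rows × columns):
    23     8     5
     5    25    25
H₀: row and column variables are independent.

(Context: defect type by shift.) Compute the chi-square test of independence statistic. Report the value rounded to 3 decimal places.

Row totals [36, 55], col totals [28, 33, 30], n=91
χ² = (23−11.08)²/11.08 + (8−13.05)²/13.05 + (5−11.87)²/11.87 + (5−16.92)²/16.92 + (25−19.95)²/19.95 + (25−18.13)²/18.13 = 31.0488
df = 2

test statistic = 31.049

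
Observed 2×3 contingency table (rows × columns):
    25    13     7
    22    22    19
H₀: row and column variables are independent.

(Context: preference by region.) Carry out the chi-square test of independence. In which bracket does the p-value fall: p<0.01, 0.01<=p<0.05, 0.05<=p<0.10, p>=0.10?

Row totals [45, 63], col totals [47, 35, 26], n=108
χ² = (25−19.58)²/19.58 + (13−14.58)²/14.58 + (7−10.83)²/10.83 + (22−27.42)²/27.42 + (22−20.42)²/20.42 + (19−15.17)²/15.17 = 5.1884
df = 2
p-value (upper-tail) = 0.07471
→ bracket: 0.05<=p<0.10

p-value bracket: 0.05<=p<0.10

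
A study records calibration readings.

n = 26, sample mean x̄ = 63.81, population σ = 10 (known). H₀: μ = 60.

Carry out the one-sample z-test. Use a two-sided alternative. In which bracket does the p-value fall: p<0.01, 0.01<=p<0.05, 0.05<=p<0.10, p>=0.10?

p-value bracket: 0.05<=p<0.10

SE = σ/√n = 10/√26 = 1.9612
z = (x̄−μ₀)/SE = (63.81−60)/1.9612 = 1.9427
p-value (two-sided) = 0.05205
→ bracket: 0.05<=p<0.10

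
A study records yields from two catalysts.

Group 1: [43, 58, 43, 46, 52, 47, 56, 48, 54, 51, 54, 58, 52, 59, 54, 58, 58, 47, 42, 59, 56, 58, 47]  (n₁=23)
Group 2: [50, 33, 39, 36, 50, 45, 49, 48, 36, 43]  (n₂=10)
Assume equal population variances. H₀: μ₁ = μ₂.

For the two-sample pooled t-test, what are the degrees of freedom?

degrees of freedom = 31

df = n₁ + n₂ − 2 = 23 + 10 − 2 = 31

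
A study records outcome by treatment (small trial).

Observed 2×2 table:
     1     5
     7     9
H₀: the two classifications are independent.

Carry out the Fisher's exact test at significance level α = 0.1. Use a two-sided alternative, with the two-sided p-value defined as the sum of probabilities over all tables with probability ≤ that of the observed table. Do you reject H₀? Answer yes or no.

Margins: r₁=6, r₂=16, c₁=8, c₂=14, n=22
p_obs = C(6,1)·C(16,7)/C(22,8); sum pmf over tables with pmf ≤ p_obs
p-value (two-sided) = 0.35116
At α=0.1: p ≥ α → fail to reject H₀

reject H₀: no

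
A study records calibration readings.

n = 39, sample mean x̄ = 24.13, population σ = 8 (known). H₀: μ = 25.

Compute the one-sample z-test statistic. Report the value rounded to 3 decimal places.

SE = σ/√n = 8/√39 = 1.2810
z = (x̄−μ₀)/SE = (24.13−25)/1.2810 = -0.6791

test statistic = -0.679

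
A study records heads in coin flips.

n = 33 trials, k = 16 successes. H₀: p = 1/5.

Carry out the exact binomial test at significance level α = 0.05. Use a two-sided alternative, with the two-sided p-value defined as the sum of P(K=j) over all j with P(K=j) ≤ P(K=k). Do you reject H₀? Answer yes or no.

reject H₀: yes

Exact binomial: n=33, k=16, p₀=1/5=0.2000
P(X=j) = C(n,j)·p₀^j·(1−p₀)^(n−j); p = Σ P(X=j) over j with P(X=j) ≤ P(X=16)
p-value (two-sided) = 0.00023
At α=0.05: p < α → reject H₀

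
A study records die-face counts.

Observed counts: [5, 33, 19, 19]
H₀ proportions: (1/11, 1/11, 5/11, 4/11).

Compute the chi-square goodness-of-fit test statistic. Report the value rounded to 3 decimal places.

test statistic = 108.749

n = 76; E_i = n·p_i = [6.91, 6.91, 34.55, 27.64]
χ² = (5−6.91)²/6.91 + (33−6.91)²/6.91 + (19−34.55)²/34.55 + (19−27.64)²/27.64 = 108.7493
df = 3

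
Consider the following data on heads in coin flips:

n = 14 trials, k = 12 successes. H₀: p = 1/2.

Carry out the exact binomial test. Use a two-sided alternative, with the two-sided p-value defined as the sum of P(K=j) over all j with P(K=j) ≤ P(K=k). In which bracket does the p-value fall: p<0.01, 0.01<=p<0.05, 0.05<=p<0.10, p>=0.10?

Exact binomial: n=14, k=12, p₀=1/2=0.5000
P(X=j) = C(n,j)·p₀^j·(1−p₀)^(n−j); p = Σ P(X=j) over j with P(X=j) ≤ P(X=12)
p-value (two-sided) = 0.01294
→ bracket: 0.01<=p<0.05

p-value bracket: 0.01<=p<0.05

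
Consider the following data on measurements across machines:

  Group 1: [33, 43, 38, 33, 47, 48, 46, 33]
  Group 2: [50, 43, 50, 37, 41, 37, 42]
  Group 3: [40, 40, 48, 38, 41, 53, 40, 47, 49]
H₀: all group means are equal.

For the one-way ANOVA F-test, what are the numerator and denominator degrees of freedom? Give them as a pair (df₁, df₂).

k = 3 groups, N = 24 total
df = (k−1, N−k) = (3−1, 24−3) = (2, 21)

degrees of freedom = [2, 21]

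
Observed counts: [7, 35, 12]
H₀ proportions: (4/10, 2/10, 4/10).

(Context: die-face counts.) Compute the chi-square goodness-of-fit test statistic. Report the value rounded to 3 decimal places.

n = 54; E_i = n·p_i = [21.60, 10.80, 21.60]
χ² = (7−21.60)²/21.60 + (35−10.80)²/10.80 + (12−21.60)²/21.60 = 68.3611
df = 2

test statistic = 68.361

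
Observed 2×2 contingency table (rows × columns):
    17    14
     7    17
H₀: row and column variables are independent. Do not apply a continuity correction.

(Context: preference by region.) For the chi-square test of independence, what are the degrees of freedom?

degrees of freedom = 1

df = (r−1)(c−1) = (2−1)·(2−1) = 1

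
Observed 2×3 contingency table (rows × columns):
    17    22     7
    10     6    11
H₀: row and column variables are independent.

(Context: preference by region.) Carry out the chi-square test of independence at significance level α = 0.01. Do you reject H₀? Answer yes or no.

reject H₀: no

Row totals [46, 27], col totals [27, 28, 18], n=73
χ² = (17−17.01)²/17.01 + (22−17.64)²/17.64 + (7−11.34)²/11.34 + (10−9.99)²/9.99 + (6−10.36)²/10.36 + (11−6.66)²/6.66 = 7.4028
df = 2
p-value (upper-tail) = 0.02469
At α=0.01: p ≥ α → fail to reject H₀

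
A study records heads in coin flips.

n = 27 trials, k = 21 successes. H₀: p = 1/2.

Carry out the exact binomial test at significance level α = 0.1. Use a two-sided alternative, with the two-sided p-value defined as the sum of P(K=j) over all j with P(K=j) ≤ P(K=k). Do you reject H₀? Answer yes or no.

reject H₀: yes

Exact binomial: n=27, k=21, p₀=1/2=0.5000
P(X=j) = C(n,j)·p₀^j·(1−p₀)^(n−j); p = Σ P(X=j) over j with P(X=j) ≤ P(X=21)
p-value (two-sided) = 0.00592
At α=0.1: p < α → reject H₀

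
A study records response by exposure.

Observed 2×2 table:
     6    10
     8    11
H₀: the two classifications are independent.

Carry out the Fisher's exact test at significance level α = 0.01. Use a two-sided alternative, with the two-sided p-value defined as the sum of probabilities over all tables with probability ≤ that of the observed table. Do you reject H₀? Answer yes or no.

reject H₀: no

Margins: r₁=16, r₂=19, c₁=14, c₂=21, n=35
p_obs = C(16,6)·C(19,8)/C(35,14); sum pmf over tables with pmf ≤ p_obs
p-value (two-sided) = 1.00000
At α=0.01: p ≥ α → fail to reject H₀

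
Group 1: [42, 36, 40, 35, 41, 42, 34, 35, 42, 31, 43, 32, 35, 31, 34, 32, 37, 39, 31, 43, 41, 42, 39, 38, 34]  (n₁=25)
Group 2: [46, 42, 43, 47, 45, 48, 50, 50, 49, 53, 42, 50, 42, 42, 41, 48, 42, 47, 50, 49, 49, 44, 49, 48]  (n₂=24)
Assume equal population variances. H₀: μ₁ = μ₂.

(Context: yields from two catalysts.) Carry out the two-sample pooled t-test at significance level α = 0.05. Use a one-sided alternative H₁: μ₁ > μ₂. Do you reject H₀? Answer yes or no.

x̄₁=37.160, s₁=4.180, n₁=25
x̄₂=46.500, s₂=3.464, n₂=24
s_p² = [24·4.180² + 23·3.464²]/47 = 14.7949
SE = √(s_p²·(1/25+1/24)) = 1.0992
t = (37.160−46.500)/1.0992 = -8.4971
df = 47
p-value (one-sided, H₁ greater) = 1.00000
At α=0.05: p ≥ α → fail to reject H₀

reject H₀: no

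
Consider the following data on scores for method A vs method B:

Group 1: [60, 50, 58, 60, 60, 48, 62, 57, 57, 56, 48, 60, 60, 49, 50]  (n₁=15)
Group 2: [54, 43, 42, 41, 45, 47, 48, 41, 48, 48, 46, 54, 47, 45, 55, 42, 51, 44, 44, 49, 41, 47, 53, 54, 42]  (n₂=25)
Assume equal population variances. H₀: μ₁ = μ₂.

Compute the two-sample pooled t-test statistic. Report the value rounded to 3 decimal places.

test statistic = 5.666

x̄₁=55.667, s₁=5.136, n₁=15
x̄₂=46.840, s₂=4.543, n₂=25
s_p² = [14·5.136² + 24·4.543²]/38 = 22.7551
SE = √(s_p²·(1/15+1/25)) = 1.5580
t = (55.667−46.840)/1.5580 = 5.6656
df = 38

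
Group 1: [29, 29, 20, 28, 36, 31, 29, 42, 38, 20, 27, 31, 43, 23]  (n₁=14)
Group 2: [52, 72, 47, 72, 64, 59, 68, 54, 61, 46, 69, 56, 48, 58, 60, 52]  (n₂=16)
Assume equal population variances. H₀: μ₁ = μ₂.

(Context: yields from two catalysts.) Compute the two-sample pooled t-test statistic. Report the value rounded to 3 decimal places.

test statistic = -9.633

x̄₁=30.429, s₁=7.219, n₁=14
x̄₂=58.625, s₂=8.617, n₂=16
s_p² = [13·7.219² + 15·8.617²]/28 = 63.9707
SE = √(s_p²·(1/14+1/16)) = 2.9270
t = (30.429−58.625)/2.9270 = -9.6331
df = 28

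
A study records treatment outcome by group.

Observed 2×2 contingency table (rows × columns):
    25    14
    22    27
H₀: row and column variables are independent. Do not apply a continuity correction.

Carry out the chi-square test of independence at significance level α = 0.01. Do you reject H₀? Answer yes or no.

Row totals [39, 49], col totals [47, 41], n=88
χ² = (25−20.83)²/20.83 + (14−18.17)²/18.17 + (22−26.17)²/26.17 + (27−22.83)²/22.83 = 3.2186
df = 1
p-value (upper-tail) = 0.07280
At α=0.01: p ≥ α → fail to reject H₀

reject H₀: no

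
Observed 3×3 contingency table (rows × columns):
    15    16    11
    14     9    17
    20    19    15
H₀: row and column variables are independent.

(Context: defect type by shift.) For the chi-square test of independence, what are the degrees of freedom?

df = (r−1)(c−1) = (3−1)·(3−1) = 4

degrees of freedom = 4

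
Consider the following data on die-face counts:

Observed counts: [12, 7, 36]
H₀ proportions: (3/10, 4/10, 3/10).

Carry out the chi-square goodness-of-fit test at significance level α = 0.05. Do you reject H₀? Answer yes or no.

n = 55; E_i = n·p_i = [16.50, 22.00, 16.50]
χ² = (12−16.50)²/16.50 + (7−22.00)²/22.00 + (36−16.50)²/16.50 = 34.5000
df = 2
p-value (upper-tail) = 0.00000
At α=0.05: p < α → reject H₀

reject H₀: yes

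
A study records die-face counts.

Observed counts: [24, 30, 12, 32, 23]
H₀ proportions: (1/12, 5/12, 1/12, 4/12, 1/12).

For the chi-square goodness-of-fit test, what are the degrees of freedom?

degrees of freedom = 4

df = k − 1 = 5 − 1 = 4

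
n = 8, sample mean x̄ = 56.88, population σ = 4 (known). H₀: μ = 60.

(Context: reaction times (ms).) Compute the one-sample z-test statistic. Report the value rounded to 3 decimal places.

SE = σ/√n = 4/√8 = 1.4142
z = (x̄−μ₀)/SE = (56.88−60)/1.4142 = -2.2062

test statistic = -2.206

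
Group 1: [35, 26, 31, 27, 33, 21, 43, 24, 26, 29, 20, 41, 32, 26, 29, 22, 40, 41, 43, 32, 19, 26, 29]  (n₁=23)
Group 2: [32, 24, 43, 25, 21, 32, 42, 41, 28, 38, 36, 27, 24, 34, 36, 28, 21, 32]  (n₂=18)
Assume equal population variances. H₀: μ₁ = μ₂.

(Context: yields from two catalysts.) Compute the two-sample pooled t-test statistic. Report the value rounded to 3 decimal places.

x̄₁=30.217, s₁=7.385, n₁=23
x̄₂=31.333, s₂=7.038, n₂=18
s_p² = [22·7.385² + 17·7.038²]/39 = 52.3567
SE = √(s_p²·(1/23+1/18)) = 2.2771
t = (30.217−31.333)/2.2771 = -0.4901
df = 39

test statistic = -0.490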